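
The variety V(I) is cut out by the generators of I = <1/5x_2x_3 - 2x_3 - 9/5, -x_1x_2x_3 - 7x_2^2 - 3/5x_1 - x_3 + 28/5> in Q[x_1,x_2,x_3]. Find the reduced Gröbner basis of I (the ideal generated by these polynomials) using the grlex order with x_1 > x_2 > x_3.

This is the nonlinear analogue of row-reducing a linear system.

f_1 = 1/5x_2x_3 - 2x_3 - 9/5, LT = x_2x_3.
f_2 = -x_1x_2x_3 - 7x_2^2 - 3/5x_1 - x_3 + 28/5, LT = x_1x_2x_3.

S(f_1,f_2): lcm = x_1x_2x_3. S = -10x_1x_3 - 7x_2^2 - 48/5x_1 - x_3 + 28/5.
  reduce S modulo (f_1, f_2):
  remainder -10x_1x_3 - 7x_2^2 - 48/5x_1 - x_3 + 28/5 ≠ 0; add g_3 = -10x_1x_3 - 7x_2^2 - 48/5x_1 - x_3 + 28/5 to the basis.

S(f_1,g_3): lcm = x_1x_2x_3. S = -7/10x_2^3 - 24/25x_1x_2 - 10x_1x_3 - 1/10x_2x_3 - 9x_1 + 14/25x_2.
  reduce S modulo (f_1, f_2, g_3):
  remainder -7/10x_2^3 - 24/25x_1x_2 + 7x_2^2 + 3/5x_1 + 14/25x_2 - 13/2 ≠ 0; add g_4 = -7/10x_2^3 - 24/25x_1x_2 + 7x_2^2 + 3/5x_1 + 14/25x_2 - 13/2 to the basis.

The other S-polynomials (S(f_2,g_3), S(f_1,g_4), S(f_2,g_4), S(g_3,g_4)) all reduce to 0 modulo the current basis, so we have a Gröbner basis.
Inter-reduce: drop elements whose leading term is divisible by another's, tail-reduce, and make monic.

G = {x_2^3 + 48/35x_1x_2 - 10x_2^2 - 6/7x_1 - 4/5x_2 + 65/7, x_1x_3 + 7/10x_2^2 + 24/25x_1 + 1/10x_3 - 14/25, x_2x_3 - 10x_3 - 9}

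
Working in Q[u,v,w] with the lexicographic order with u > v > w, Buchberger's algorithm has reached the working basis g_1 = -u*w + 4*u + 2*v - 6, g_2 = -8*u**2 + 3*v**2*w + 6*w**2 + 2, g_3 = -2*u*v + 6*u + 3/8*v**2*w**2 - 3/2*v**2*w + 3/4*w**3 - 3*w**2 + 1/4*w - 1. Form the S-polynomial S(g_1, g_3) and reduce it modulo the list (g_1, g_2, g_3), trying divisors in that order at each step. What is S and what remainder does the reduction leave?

lcm(LM(g_1), LM(g_3)) = u*v*w.
S = (lcm/LT(g_1))·g_1 − (lcm/LT(g_3))·g_3 = -4*u*v + 3*u*w + 3/16*v**2*w**3 - 3/4*v**2*w**2 - 2*v**2 + 6*v + 3/8*w**4 - 3/2*w**3 + 1/8*w**2 - 1/2*w.
Reduce S modulo (g_1, g_2, g_3) in that order:
  leading term u*v: subtract (2)·g_3 from -4*u*v + 3*u*w + 3/16*v**2*w**3 - 3/4*v**2*w**2 - 2*v**2 + 6*v + 3/8*w**4 - 3/2*w**3 + 1/8*w**2 - 1/2*w → 3*u*w - 12*u + 3/16*v**2*w**3 - 3/2*v**2*w**2 + 3*v**2*w - 2*v**2 + 6*v + 3/8*w**4 - 3*w**3 + 49/8*w**2 - w + 2
  leading term u*w: subtract (-3)·g_1 from 3*u*w - 12*u + 3/16*v**2*w**3 - 3/2*v**2*w**2 + 3*v**2*w - 2*v**2 + 6*v + 3/8*w**4 - 3*w**3 + 49/8*w**2 - w + 2 → 3/16*v**2*w**3 - 3/2*v**2*w**2 + 3*v**2*w - 2*v**2 + 12*v + 3/8*w**4 - 3*w**3 + 49/8*w**2 - w - 16
  leading term v**2*w**3: no divisor's leading term divides it; move 3/16*v**2*w**3 to the remainder.
  leading term v**2*w**2: no divisor's leading term divides it; move -3/2*v**2*w**2 to the remainder.
  leading term v**2*w: no divisor's leading term divides it; move 3*v**2*w to the remainder.
  leading term v**2: no divisor's leading term divides it; move -2*v**2 to the remainder.
  leading term v: no divisor's leading term divides it; move 12*v to the remainder.
  leading term w**4: no divisor's leading term divides it; move 3/8*w**4 to the remainder.
  leading term w**3: no divisor's leading term divides it; move -3*w**3 to the remainder.
  leading term w**2: no divisor's leading term divides it; move 49/8*w**2 to the remainder.
  leading term w: no divisor's leading term divides it; move -w to the remainder.
  leading term 1: no divisor's leading term divides it; move -16 to the remainder.
The remainder 3/16*v**2*w**3 - 3/2*v**2*w**2 + 3*v**2*w - 2*v**2 + 12*v + 3/8*w**4 - 3*w**3 + 49/8*w**2 - w - 16 is nonzero, so it would be added as the next basis element.

S(g_1, g_3) = -4*u*v + 3*u*w + 3/16*v**2*w**3 - 3/4*v**2*w**2 - 2*v**2 + 6*v + 3/8*w**4 - 3/2*w**3 + 1/8*w**2 - 1/2*w; remainder on division = 3/16*v**2*w**3 - 3/2*v**2*w**2 + 3*v**2*w - 2*v**2 + 12*v + 3/8*w**4 - 3*w**3 + 49/8*w**2 - w - 16.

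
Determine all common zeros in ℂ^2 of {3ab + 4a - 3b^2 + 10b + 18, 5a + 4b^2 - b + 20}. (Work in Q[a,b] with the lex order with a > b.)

Compute a lex Gröbner basis by Buchberger's algorithm.
f_1 = 3ab + 4a - 3b^2 + 10b + 18, LT = ab.
f_2 = 5a + 4b^2 - b + 20, LT = a.

S(f_1,f_2): lcm = ab. S = 4/3a - 4/5b^3 - 4/5b^2 - 2/3b + 6.
  leading term a: subtract (4/15)·f_2 from 4/3a - 4/5b^3 - 4/5b^2 - 2/3b + 6 → -4/5b^3 - 28/15b^2 - 2/5b + 2/3
  leading term b^3: no divisor's leading term divides it; move -4/5b^3 to the remainder.
  leading term b^2: no divisor's leading term divides it; move -28/15b^2 to the remainder.
  leading term b: no divisor's leading term divides it; move -2/5b to the remainder.
  leading term 1: no divisor's leading term divides it; move 2/3 to the remainder.
  remainder -4/5b^3 - 28/15b^2 - 2/5b + 2/3 ≠ 0; add h_3 = -4/5b^3 - 28/15b^2 - 2/5b + 2/3 to the basis.

The other S-polynomials (S(f_1,h_3), S(f_2,h_3)) all reduce to 0 modulo the current basis, so we have a Gröbner basis.
Inter-reduce: drop elements whose leading term is divisible by another's, tail-reduce, and make monic.
Reduced Gröbner basis: {a + 4/5b^2 - 1/5b + 4, b^3 + 7/3b^2 + 1/2b - 5/6}.

From the last basis element, b^3 + 7/3b^2 + 1/2b - 5/6 = 0, so b takes values in {-1, -2/3 + sqrt(46)/6, -sqrt(46)/6 - 2/3}. Each choice, substituted upward through the basis, yields the corresponding point(s) of the solution set.
  b = -1: the earlier basis element becomes a + 5 = 0, giving a = -5 — point (-5, -1).
  b = -2/3 + sqrt(46)/6: the earlier basis element becomes a - 19*sqrt(46)/90 + 248/45 = 0, giving a = -248/45 + 19*sqrt(46)/90 — point (-248/45 + 19*sqrt(46)/90, -2/3 + sqrt(46)/6).
  b = -sqrt(46)/6 - 2/3: the earlier basis element becomes a + 19*sqrt(46)/90 + 248/45 = 0, giving a = -248/45 - 19*sqrt(46)/90 — point (-248/45 - 19*sqrt(46)/90, -sqrt(46)/6 - 2/3).

{(-5, -1), (-248/45 + 19*sqrt(46)/90, -2/3 + sqrt(46)/6), (-248/45 - 19*sqrt(46)/90, -sqrt(46)/6 - 2/3)}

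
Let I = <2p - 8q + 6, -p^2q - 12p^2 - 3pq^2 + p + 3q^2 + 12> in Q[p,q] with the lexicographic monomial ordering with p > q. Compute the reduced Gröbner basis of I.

f_1 = 2p - 8q + 6, LT = p.
f_2 = -p^2q - 12p^2 - 3pq^2 + p + 3q^2 + 12, LT = p^2q.

S(f_1,f_2): lcm = p^2q. S = -12p^2 - 7pq^2 + 3pq + p + 3q^2 + 12.
  leading term p^2: subtract (-6p)·f_1 from -12p^2 - 7pq^2 + 3pq + p + 3q^2 + 12 → -7pq^2 - 45pq + 37p + 3q^2 + 12
  leading term pq^2: subtract (-7/2q^2)·f_1 from -7pq^2 - 45pq + 37p + 3q^2 + 12 → -45pq + 37p - 28q^3 + 24q^2 + 12
  leading term pq: subtract (-45/2q)·f_1 from -45pq + 37p - 28q^3 + 24q^2 + 12 → 37p - 28q^3 - 156q^2 + 135q + 12
  leading term p: subtract (37/2)·f_1 from 37p - 28q^3 - 156q^2 + 135q + 12 → -28q^3 - 156q^2 + 283q - 99
  leading term q^3: no divisor's leading term divides it; move -28q^3 to the remainder.
  leading term q^2: no divisor's leading term divides it; move -156q^2 to the remainder.
  leading term q: no divisor's leading term divides it; move 283q to the remainder.
  leading term 1: no divisor's leading term divides it; move -99 to the remainder.
  remainder -28q^3 - 156q^2 + 283q - 99 ≠ 0; add g_3 = -28q^3 - 156q^2 + 283q - 99 to the basis.

S(f_1,g_3): leading monomials are coprime, so the S-polynomial reduces to 0 (Buchberger's first criterion).
S(f_2,g_3): lcm = p^2q^3. S = 45/7p^2q^2 + 283/28p^2q - 99/28p^2 + 3pq^4 - pq^2 - 3q^4 - 12q^2.
  leading term p^2q^2: subtract (45/14pq^2)·f_1 from 45/7p^2q^2 + 283/28p^2q - 99/28p^2 + 3pq^4 - pq^2 - 3q^4 - 12q^2 → 283/28p^2q - 99/28p^2 + 3pq^4 + 180/7pq^3 - 142/7pq^2 - 3q^4 - 12q^2
  leading term p^2q: subtract (283/56pq)·f_1 from 283/28p^2q - 99/28p^2 + 3pq^4 + 180/7pq^3 - 142/7pq^2 - 3q^4 - 12q^2 → -99/28p^2 + 3pq^4 + 180/7pq^3 + 141/7pq^2 - 849/28pq - 3q^4 - 12q^2
  leading term p^2: subtract (-99/56p)·f_1 from -99/28p^2 + 3pq^4 + 180/7pq^3 + 141/7pq^2 - 849/28pq - 3q^4 - 12q^2 → 3pq^4 + 180/7pq^3 + 141/7pq^2 - 1245/28pq + 297/28p - 3q^4 - 12q^2
  leading term pq^4: subtract (3/2q^4)·f_1 from 3pq^4 + 180/7pq^3 + 141/7pq^2 - 1245/28pq + 297/28p - 3q^4 - 12q^2 → 180/7pq^3 + 141/7pq^2 - 1245/28pq + 297/28p + 12q^5 - 12q^4 - 12q^2
  leading term pq^3: subtract (90/7q^3)·f_1 from 180/7pq^3 + 141/7pq^2 - 1245/28pq + 297/28p + 12q^5 - 12q^4 - 12q^2 → 141/7pq^2 - 1245/28pq + 297/28p + 12q^5 + 636/7q^4 - 540/7q^3 - 12q^2
  leading term pq^2: subtract (141/14q^2)·f_1 from 141/7pq^2 - 1245/28pq + 297/28p + 12q^5 + 636/7q^4 - 540/7q^3 - 12q^2 → -1245/28pq + 297/28p + 12q^5 + 636/7q^4 + 24/7q^3 - 507/7q^2
  leading term pq: subtract (-1245/56q)·f_1 from -1245/28pq + 297/28p + 12q^5 + 636/7q^4 + 24/7q^3 - 507/7q^2 → 297/28p + 12q^5 + 636/7q^4 + 24/7q^3 - 1752/7q^2 + 3735/28q
  leading term p: subtract (297/56)·f_1 from 297/28p + 12q^5 + 636/7q^4 + 24/7q^3 - 1752/7q^2 + 3735/28q → 12q^5 + 636/7q^4 + 24/7q^3 - 1752/7q^2 + 4923/28q - 891/28
  leading term q^5: subtract (-3/7q^2)·g_3 from 12q^5 + 636/7q^4 + 24/7q^3 - 1752/7q^2 + 4923/28q - 891/28 → 24q^4 + 873/7q^3 - 2049/7q^2 + 4923/28q - 891/28
  leading term q^4: subtract (-6/7q)·g_3 from 24q^4 + 873/7q^3 - 2049/7q^2 + 4923/28q - 891/28 → -9q^3 - 351/7q^2 + 2547/28q - 891/28
  leading term q^3: subtract (9/28)·g_3 from -9q^3 - 351/7q^2 + 2547/28q - 891/28 → 0
  remainder 0.

Every S-polynomial of the final basis reduces to 0, so we have a Gröbner basis.
Inter-reduce: drop elements whose leading term is divisible by another's, tail-reduce, and make monic.

G = {p - 4q + 3, q^3 + 39/7q^2 - 283/28q + 99/28}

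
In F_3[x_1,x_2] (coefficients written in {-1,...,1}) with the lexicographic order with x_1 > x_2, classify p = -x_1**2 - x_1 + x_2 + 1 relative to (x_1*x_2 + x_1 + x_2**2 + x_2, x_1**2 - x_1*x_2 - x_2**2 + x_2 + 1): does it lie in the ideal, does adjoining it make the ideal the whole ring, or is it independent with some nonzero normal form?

Adjoining -x_1**2 - x_1 + x_2 + 1 makes the ideal the whole ring: the system is inconsistent.

First compute the reduced Gröbner basis of I by Buchberger's algorithm.
f_1 = x_1*x_2 + x_1 + x_2**2 + x_2, LT = x_1*x_2.
f_2 = x_1**2 - x_1*x_2 - x_2**2 + x_2 + 1, LT = x_1**2.

S(f_1,f_2): lcm = x_1**2*x_2. S = x_1**2 - x_1*x_2**2 + x_1*x_2 + x_2**3 - x_2**2 - x_2.
  leading term x_1**2: subtract (1)·f_2 from x_1**2 - x_1*x_2**2 + x_1*x_2 + x_2**3 - x_2**2 - x_2 → -x_1*x_2**2 - x_1*x_2 + x_2**3 + x_2 - 1
  leading term x_1*x_2**2: subtract (-x_2)·f_1 from -x_1*x_2**2 - x_1*x_2 + x_2**3 + x_2 - 1 → -x_2**3 + x_2**2 + x_2 - 1
  leading term x_2**3: no divisor's leading term divides it; move -x_2**3 to the remainder.
  leading term x_2**2: no divisor's leading term divides it; move x_2**2 to the remainder.
  leading term x_2: no divisor's leading term divides it; move x_2 to the remainder.
  leading term 1: no divisor's leading term divides it; move -1 to the remainder.
  remainder -x_2**3 + x_2**2 + x_2 - 1 ≠ 0; add h_3 = -x_2**3 + x_2**2 + x_2 - 1 to the basis.

S(f_1,h_3): lcm = x_1*x_2**3. S = -x_1*x_2**2 + x_1*x_2 - x_1 + x_2**4 + x_2**3.
  leading term x_1*x_2**2: subtract (-x_2)·f_1 from -x_1*x_2**2 + x_1*x_2 - x_1 + x_2**4 + x_2**3 → -x_1*x_2 - x_1 + x_2**4 - x_2**3 + x_2**2
  leading term x_1*x_2: subtract (-1)·f_1 from -x_1*x_2 - x_1 + x_2**4 - x_2**3 + x_2**2 → x_2**4 - x_2**3 - x_2**2 + x_2
  leading term x_2**4: subtract (-x_2)·h_3 from x_2**4 - x_2**3 - x_2**2 + x_2 → 0
  remainder 0.

S(f_2,h_3): leading monomials are coprime, so the S-polynomial reduces to 0 (Buchberger's first criterion).
Every S-polynomial of the final basis reduces to 0, so we have a Gröbner basis.
Inter-reduce: drop elements whose leading term is divisible by another's, tail-reduce, and make monic.
Reduced Gröbner basis: {x_1**2 + x_1 - x_2 + 1, x_1*x_2 + x_1 + x_2**2 + x_2, x_2**3 - x_2**2 - x_2 + 1}.
Label its elements g_1 = x_1**2 + x_1 - x_2 + 1, g_2 = x_1*x_2 + x_1 + x_2**2 + x_2, g_3 = x_2**3 - x_2**2 - x_2 + 1.

Reduce p = -x_1**2 - x_1 + x_2 + 1 modulo G:
  leading term x_1**2: subtract (-1)·g_1 from -x_1**2 - x_1 + x_2 + 1 → -1
  leading term 1: no divisor's leading term divides it; move -1 to the remainder.
  normal form = -1.
The normal form is nonzero, so p ∉ I. Since p minus its normal form lies in I, I + (p) = I + (r) where r = -1; decide whether this ideal is the whole ring.
Here r = -1 is a nonzero constant, hence a unit: 1 ∈ I + (p), the Gröbner basis of I + (p) is {1}, and the enlarged system has no common solution — adjoining p is inconsistent.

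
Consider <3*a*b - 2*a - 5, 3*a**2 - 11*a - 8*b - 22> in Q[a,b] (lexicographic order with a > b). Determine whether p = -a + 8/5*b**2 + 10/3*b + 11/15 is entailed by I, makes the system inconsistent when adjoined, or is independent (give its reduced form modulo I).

First compute the reduced Gröbner basis of I by Buchberger's algorithm.
f_1 = 3*a*b - 2*a - 5, LT = a*b.
f_2 = 3*a**2 - 11*a - 8*b - 22, LT = a**2.

S(f_1,f_2): lcm = a**2*b. S = -2/3*a**2 + 11/3*a*b - 5/3*a + 8/3*b**2 + 22/3*b.
  leading term a**2: subtract (-2/9)·f_2 from -2/3*a**2 + 11/3*a*b - 5/3*a + 8/3*b**2 + 22/3*b → 11/3*a*b - 37/9*a + 8/3*b**2 + 50/9*b - 44/9
  leading term a*b: subtract (11/9)·f_1 from 11/3*a*b - 37/9*a + 8/3*b**2 + 50/9*b - 44/9 → -5/3*a + 8/3*b**2 + 50/9*b + 11/9
  leading term a: no divisor's leading term divides it; move -5/3*a to the remainder.
  leading term b**2: no divisor's leading term divides it; move 8/3*b**2 to the remainder.
  leading term b: no divisor's leading term divides it; move 50/9*b to the remainder.
  leading term 1: no divisor's leading term divides it; move 11/9 to the remainder.
  remainder -5/3*a + 8/3*b**2 + 50/9*b + 11/9 ≠ 0; add h_3 = -5/3*a + 8/3*b**2 + 50/9*b + 11/9 to the basis.

S(f_1,h_3): lcm = a*b. S = -2/3*a + 8/5*b**3 + 10/3*b**2 + 11/15*b - 5/3.
  leading term a: subtract (2/5)·h_3 from -2/3*a + 8/5*b**3 + 10/3*b**2 + 11/15*b - 5/3 → 8/5*b**3 + 34/15*b**2 - 67/45*b - 97/45
  leading term b**3: no divisor's leading term divides it; move 8/5*b**3 to the remainder.
  leading term b**2: no divisor's leading term divides it; move 34/15*b**2 to the remainder.
  leading term b: no divisor's leading term divides it; move -67/45*b to the remainder.
  leading term 1: no divisor's leading term divides it; move -97/45 to the remainder.
  remainder 8/5*b**3 + 34/15*b**2 - 67/45*b - 97/45 ≠ 0; add h_4 = 8/5*b**3 + 34/15*b**2 - 67/45*b - 97/45 to the basis.

The other S-polynomials (S(f_2,h_3), S(f_1,h_4), S(f_2,h_4), S(h_3,h_4)) all reduce to 0 modulo the current basis, so we have a Gröbner basis.
Inter-reduce: drop elements whose leading term is divisible by another's, tail-reduce, and make monic.
Reduced Gröbner basis: {a - 8/5*b**2 - 10/3*b - 11/15, b**3 + 17/12*b**2 - 67/72*b - 97/72}.
Label its elements g_1 = a - 8/5*b**2 - 10/3*b - 11/15, g_2 = b**3 + 17/12*b**2 - 67/72*b - 97/72.

Reduce p = -a + 8/5*b**2 + 10/3*b + 11/15 modulo G:
  leading term a: subtract (-1)·g_1 from -a + 8/5*b**2 + 10/3*b + 11/15 → 0
  normal form = 0.
Since the normal form is 0, p ∈ I.

-a + 8/5*b**2 + 10/3*b + 11/15 lies in I (it reduces to 0).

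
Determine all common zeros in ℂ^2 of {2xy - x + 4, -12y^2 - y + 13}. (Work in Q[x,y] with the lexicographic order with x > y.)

{(24/19, -13/12), (-4, 1)}

Compute a lex Gröbner basis by Buchberger's algorithm.
f_1 = 2xy - x + 4, LT = xy.
f_2 = -12y^2 - y + 13, LT = y^2.

S(f_1,f_2): lcm = xy^2. S = -7/12xy + 13/12x + 2y.
  leading term xy: subtract (-7/24)·f_1 from -7/12xy + 13/12x + 2y → 19/24x + 2y + 7/6
  leading term x: no divisor's leading term divides it; move 19/24x to the remainder.
  leading term y: no divisor's leading term divides it; move 2y to the remainder.
  leading term 1: no divisor's leading term divides it; move 7/6 to the remainder.
  remainder 19/24x + 2y + 7/6 ≠ 0; add h_3 = 19/24x + 2y + 7/6 to the basis.

The other S-polynomials (S(f_1,h_3), S(f_2,h_3)) all reduce to 0 modulo the current basis, so we have a Gröbner basis.
Inter-reduce: drop elements whose leading term is divisible by another's, tail-reduce, and make monic.
Reduced Gröbner basis: {x + 48/19y + 28/19, y^2 + 1/12y - 13/12}.

From the last basis element, y^2 + 1/12y - 13/12 = 0, so y takes values in {-13/12, 1}. Each choice, substituted upward through the basis, yields the corresponding point(s) of the solution set.
  y = -13/12: the earlier basis element becomes x - 24/19 = 0, giving x = 24/19 — point (24/19, -13/12).
  y = 1: the earlier basis element becomes x + 4 = 0, giving x = -4 — point (-4, 1).
Check: every point annihilates each of the original generators.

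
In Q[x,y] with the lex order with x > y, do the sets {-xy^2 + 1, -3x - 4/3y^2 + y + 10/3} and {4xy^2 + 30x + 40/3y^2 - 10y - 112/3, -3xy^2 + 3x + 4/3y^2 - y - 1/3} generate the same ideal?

Two ideals are equal iff their reduced Gröbner bases coincide (the reduced basis is unique for a fixed ordering).
Buchberger on the first generating set:
f_1 = -xy^2 + 1, LT = xy^2.
f_2 = -3x - 4/3y^2 + y + 10/3, LT = x.

S(f_1,f_2): lcm = xy^2. S = -4/9y^4 + 1/3y^3 + 10/9y^2 - 1.
  leading term y^4: no divisor's leading term divides it; move -4/9y^4 to the remainder.
  leading term y^3: no divisor's leading term divides it; move 1/3y^3 to the remainder.
  leading term y^2: no divisor's leading term divides it; move 10/9y^2 to the remainder.
  leading term 1: no divisor's leading term divides it; move -1 to the remainder.
  remainder -4/9y^4 + 1/3y^3 + 10/9y^2 - 1 ≠ 0; add g_3 = -4/9y^4 + 1/3y^3 + 10/9y^2 - 1 to the basis.

S(f_1,g_3): lcm = xy^4. S = 3/4xy^3 + 5/2xy^2 - 9/4x - y^2.
  leading term xy^3: subtract (-3/4y)·f_1 from 3/4xy^3 + 5/2xy^2 - 9/4x - y^2 → 5/2xy^2 - 9/4x - y^2 + 3/4y
  leading term xy^2: subtract (-5/2)·f_1 from 5/2xy^2 - 9/4x - y^2 + 3/4y → -9/4x - y^2 + 3/4y + 5/2
  leading term x: subtract (3/4)·f_2 from -9/4x - y^2 + 3/4y + 5/2 → 0
  remainder 0.

S(f_2,g_3): leading monomials are coprime, so the S-polynomial reduces to 0 (Buchberger's first criterion).
Every S-polynomial of the final basis reduces to 0, so we have a Gröbner basis.
Inter-reduce: drop elements whose leading term is divisible by another's, tail-reduce, and make monic.
Reduced Gröbner basis: {x + 4/9y^2 - 1/3y - 10/9, y^4 - 3/4y^3 - 5/2y^2 + 9/4}.

Buchberger on the second generating set:
h_1 = 4xy^2 + 30x + 40/3y^2 - 10y - 112/3, LT = xy^2.
h_2 = -3xy^2 + 3x + 4/3y^2 - y - 1/3, LT = xy^2.

S(h_1,h_2): lcm = xy^2. S = 17/2x + 34/9y^2 - 17/6y - 85/9.
  leading term x: no divisor's leading term divides it; move 17/2x to the remainder.
  leading term y^2: no divisor's leading term divides it; move 34/9y^2 to the remainder.
  leading term y: no divisor's leading term divides it; move -17/6y to the remainder.
  leading term 1: no divisor's leading term divides it; move -85/9 to the remainder.
  remainder 17/2x + 34/9y^2 - 17/6y - 85/9 ≠ 0; add k_3 = 17/2x + 34/9y^2 - 17/6y - 85/9 to the basis.

S(h_1,k_3): lcm = xy^2. S = 15/2x - 4/9y^4 + 1/3y^3 + 40/9y^2 - 5/2y - 28/3.
  leading term x: subtract (15/17)·k_3 from 15/2x - 4/9y^4 + 1/3y^3 + 40/9y^2 - 5/2y - 28/3 → -4/9y^4 + 1/3y^3 + 10/9y^2 - 1
  leading term y^4: no divisor's leading term divides it; move -4/9y^4 to the remainder.
  leading term y^3: no divisor's leading term divides it; move 1/3y^3 to the remainder.
  leading term y^2: no divisor's leading term divides it; move 10/9y^2 to the remainder.
  leading term 1: no divisor's leading term divides it; move -1 to the remainder.
  remainder -4/9y^4 + 1/3y^3 + 10/9y^2 - 1 ≠ 0; add k_4 = -4/9y^4 + 1/3y^3 + 10/9y^2 - 1 to the basis.

S(h_2,k_3): lcm = xy^2. S = -x - 4/9y^4 + 1/3y^3 + 2/3y^2 + 1/3y + 1/9.
  leading term x: subtract (-2/17)·k_3 from -x - 4/9y^4 + 1/3y^3 + 2/3y^2 + 1/3y + 1/9 → -4/9y^4 + 1/3y^3 + 10/9y^2 - 1
  leading term y^4: subtract (1)·k_4 from -4/9y^4 + 1/3y^3 + 10/9y^2 - 1 → 0
  remainder 0.

S(h_1,k_4): lcm = xy^4. S = 3/4xy^3 + 10xy^2 - 9/4x + 10/3y^4 - 5/2y^3 - 28/3y^2.
  leading term xy^3: subtract (3/16y)·h_1 from 3/4xy^3 + 10xy^2 - 9/4x + 10/3y^4 - 5/2y^3 - 28/3y^2 → 10xy^2 - 45/8xy - 9/4x + 10/3y^4 - 5y^3 - 179/24y^2 + 7y
  leading term xy^2: subtract (5/2)·h_1 from 10xy^2 - 45/8xy - 9/4x + 10/3y^4 - 5y^3 - 179/24y^2 + 7y → -45/8xy - 309/4x + 10/3y^4 - 5y^3 - 979/24y^2 + 32y + 280/3
  leading term xy: subtract (-45/68y)·k_3 from -45/8xy - 309/4x + 10/3y^4 - 5y^3 - 979/24y^2 + 32y + 280/3 → -309/4x + 10/3y^4 - 5/2y^3 - 128/3y^2 + 103/4y + 280/3
  leading term x: subtract (-309/34)·k_3 from -309/4x + 10/3y^4 - 5/2y^3 - 128/3y^2 + 103/4y + 280/3 → 10/3y^4 - 5/2y^3 - 25/3y^2 + 15/2
  leading term y^4: subtract (-15/2)·k_4 from 10/3y^4 - 5/2y^3 - 25/3y^2 + 15/2 → 0
  remainder 0.

S(h_2,k_4): lcm = xy^4. S = 3/4xy^3 + 3/2xy^2 - 9/4x - 4/9y^4 + 1/3y^3 + 1/9y^2.
  leading term xy^3: subtract (3/16y)·h_1 from 3/4xy^3 + 3/2xy^2 - 9/4x - 4/9y^4 + 1/3y^3 + 1/9y^2 → 3/2xy^2 - 45/8xy - 9/4x - 4/9y^4 - 13/6y^3 + 143/72y^2 + 7y
  leading term xy^2: subtract (3/8)·h_1 from 3/2xy^2 - 45/8xy - 9/4x - 4/9y^4 - 13/6y^3 + 143/72y^2 + 7y → -45/8xy - 27/2x - 4/9y^4 - 13/6y^3 - 217/72y^2 + 43/4y + 14
  leading term xy: subtract (-45/68y)·k_3 from -45/8xy - 27/2x - 4/9y^4 - 13/6y^3 - 217/72y^2 + 43/4y + 14 → -27/2x - 4/9y^4 + 1/3y^3 - 44/9y^2 + 9/2y + 14
  leading term x: subtract (-27/17)·k_3 from -27/2x - 4/9y^4 + 1/3y^3 - 44/9y^2 + 9/2y + 14 → -4/9y^4 + 1/3y^3 + 10/9y^2 - 1
  leading term y^4: subtract (1)·k_4 from -4/9y^4 + 1/3y^3 + 10/9y^2 - 1 → 0
  remainder 0.

S(k_3,k_4): leading monomials are coprime, so the S-polynomial reduces to 0 (Buchberger's first criterion).
Every S-polynomial of the final basis reduces to 0, so we have a Gröbner basis.
Inter-reduce: drop elements whose leading term is divisible by another's, tail-reduce, and make monic.
Reduced Gröbner basis: {x + 4/9y^2 - 1/3y - 10/9, y^4 - 3/4y^3 - 5/2y^2 + 9/4}.

Same reduced basis, so the two generating sets span the same ideal.
The choice of monomial ordering does not affect the verdict — as long as both bases are computed under the same ordering, their equality decides ideal equality.

Yes, the ideals are equal.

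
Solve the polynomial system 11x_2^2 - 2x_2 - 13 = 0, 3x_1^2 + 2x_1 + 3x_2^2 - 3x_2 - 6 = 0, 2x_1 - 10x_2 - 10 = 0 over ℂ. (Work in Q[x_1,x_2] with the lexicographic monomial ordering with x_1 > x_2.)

Compute a lex Gröbner basis by Buchberger's algorithm.
f_1 = 11x_2^2 - 2x_2 - 13, LT = x_2^2.
f_2 = 3x_1^2 + 2x_1 + 3x_2^2 - 3x_2 - 6, LT = x_1^2.
f_3 = 2x_1 - 10x_2 - 10, LT = x_1.

S(f_2,f_3): lcm = x_1^2. S = 5x_1x_2 + 17/3x_1 + x_2^2 - x_2 - 2.
  reduce S modulo (f_1, f_2, f_3):
  remainder 1883/33x_2 + 1883/33 ≠ 0; add h_4 = 1883/33x_2 + 1883/33 to the basis.

The other S-polynomials (S(f_1,f_2), S(f_1,f_3), S(f_1,h_4), S(f_2,h_4), S(f_3,h_4)) all reduce to 0 modulo the current basis, so we have a Gröbner basis.
Inter-reduce: drop elements whose leading term is divisible by another's, tail-reduce, and make monic.
Reduced Gröbner basis: {x_1, x_2 + 1}.

Since the basis is lex-ordered, x_2 + 1 is univariate in x_2. Its roots are {-1}. Back-substituting each root into the other basis elements fixes the other coordinates.
  x_2 = -1: the earlier basis element becomes x_1 = 0, giving x_1 = 0 — point (0, -1).

{(0, -1)}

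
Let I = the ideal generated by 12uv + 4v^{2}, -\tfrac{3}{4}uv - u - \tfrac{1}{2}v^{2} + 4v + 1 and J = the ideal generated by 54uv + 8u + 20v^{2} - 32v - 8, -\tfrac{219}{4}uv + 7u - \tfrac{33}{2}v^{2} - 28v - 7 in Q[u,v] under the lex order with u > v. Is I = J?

Two ideals are equal iff their reduced Gröbner bases coincide (the reduced basis is unique for a fixed ordering).
Buchberger on the first generating set:
f_1 = 12uv + 4v^{2}, LT = uv.
f_2 = -\tfrac{3}{4}uv - u - \tfrac{1}{2}v^{2} + 4v + 1, LT = uv.

S(f_1,f_2): lcm = uv. S = -\tfrac{4}{3}u - \tfrac{1}{3}v^{2} + \tfrac{16}{3}v + \tfrac{4}{3}.
  leading term u: no divisor's leading term divides it; move -\tfrac{4}{3}u to the remainder.
  leading term v^{2}: no divisor's leading term divides it; move -\tfrac{1}{3}v^{2} to the remainder.
  leading term v: no divisor's leading term divides it; move \tfrac{16}{3}v to the remainder.
  leading term 1: no divisor's leading term divides it; move \tfrac{4}{3} to the remainder.
  remainder -\tfrac{4}{3}u - \tfrac{1}{3}v^{2} + \tfrac{16}{3}v + \tfrac{4}{3} ≠ 0; add g_3 = -\tfrac{4}{3}u - \tfrac{1}{3}v^{2} + \tfrac{16}{3}v + \tfrac{4}{3} to the basis.

S(f_1,g_3): lcm = uv. S = -\tfrac{1}{4}v^{3} + \tfrac{13}{3}v^{2} + v.
  leading term v^{3}: no divisor's leading term divides it; move -\tfrac{1}{4}v^{3} to the remainder.
  leading term v^{2}: no divisor's leading term divides it; move \tfrac{13}{3}v^{2} to the remainder.
  leading term v: no divisor's leading term divides it; move v to the remainder.
  remainder -\tfrac{1}{4}v^{3} + \tfrac{13}{3}v^{2} + v ≠ 0; add g_4 = -\tfrac{1}{4}v^{3} + \tfrac{13}{3}v^{2} + v to the basis.

The other S-polynomials (S(f_2,g_3), S(f_1,g_4), S(f_2,g_4), S(g_3,g_4)) all reduce to 0 modulo the current basis, so we have a Gröbner basis.
Inter-reduce: drop elements whose leading term is divisible by another's, tail-reduce, and make monic.
Reduced Gröbner basis: {u + \tfrac{1}{4}v^{2} - 4v - 1, v^{3} - \tfrac{52}{3}v^{2} - 4v}.

Buchberger on the second generating set:
h_1 = 54uv + 8u + 20v^{2} - 32v - 8, LT = uv.
h_2 = -\tfrac{219}{4}uv + 7u - \tfrac{33}{2}v^{2} - 28v - 7, LT = uv.

S(h_1,h_2): lcm = uv. S = \tfrac{544}{1971}u + \tfrac{136}{1971}v^{2} - \tfrac{2176}{1971}v - \tfrac{544}{1971}.
  leading term u: no divisor's leading term divides it; move \tfrac{544}{1971}u to the remainder.
  leading term v^{2}: no divisor's leading term divides it; move \tfrac{136}{1971}v^{2} to the remainder.
  leading term v: no divisor's leading term divides it; move -\tfrac{2176}{1971}v to the remainder.
  leading term 1: no divisor's leading term divides it; move -\tfrac{544}{1971} to the remainder.
  remainder \tfrac{544}{1971}u + \tfrac{136}{1971}v^{2} - \tfrac{2176}{1971}v - \tfrac{544}{1971} ≠ 0; add k_3 = \tfrac{544}{1971}u + \tfrac{136}{1971}v^{2} - \tfrac{2176}{1971}v - \tfrac{544}{1971} to the basis.

S(h_1,k_3): lcm = uv. S = \tfrac{4}{27}u - \tfrac{1}{4}v^{3} + \tfrac{118}{27}v^{2} + \tfrac{11}{27}v - \tfrac{4}{27}.
  leading term u: subtract (\tfrac{73}{136})·k_3 from \tfrac{4}{27}u - \tfrac{1}{4}v^{3} + \tfrac{118}{27}v^{2} + \tfrac{11}{27}v - \tfrac{4}{27} → -\tfrac{1}{4}v^{3} + \tfrac{13}{3}v^{2} + v
  leading term v^{3}: no divisor's leading term divides it; move -\tfrac{1}{4}v^{3} to the remainder.
  leading term v^{2}: no divisor's leading term divides it; move \tfrac{13}{3}v^{2} to the remainder.
  leading term v: no divisor's leading term divides it; move v to the remainder.
  remainder -\tfrac{1}{4}v^{3} + \tfrac{13}{3}v^{2} + v ≠ 0; add k_4 = -\tfrac{1}{4}v^{3} + \tfrac{13}{3}v^{2} + v to the basis.

The other S-polynomials (S(h_2,k_3), S(h_1,k_4), S(h_2,k_4), S(k_3,k_4)) all reduce to 0 modulo the current basis, so we have a Gröbner basis.
Inter-reduce: drop elements whose leading term is divisible by another's, tail-reduce, and make monic.
Reduced Gröbner basis: {u + \tfrac{1}{4}v^{2} - 4v - 1, v^{3} - \tfrac{52}{3}v^{2} - 4v}.

The two bases agree; hence the ideals are identical.

Yes, the ideals are equal.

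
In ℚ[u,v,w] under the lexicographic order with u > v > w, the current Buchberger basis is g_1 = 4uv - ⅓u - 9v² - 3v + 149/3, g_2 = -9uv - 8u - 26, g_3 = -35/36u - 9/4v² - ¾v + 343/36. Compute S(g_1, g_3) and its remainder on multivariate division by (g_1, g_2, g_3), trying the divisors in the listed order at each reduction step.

lcm(LM(g_1), LM(g_3)) = uv.
S = (lcm/LT(g_1))·g_1 − (lcm/LT(g_3))·g_3 = -1/12u - 81/35v³ - 423/140v² + 181/20v + 149/12.
Reduce S modulo (g_1, g_2, g_3) in that order:
  leading term u: subtract (3/35)·g_3 from -1/12u - 81/35v³ - 423/140v² + 181/20v + 149/12 → -81/35v³ - 99/35v² + 319/35v + 58/5
  leading term v³: no divisor's leading term divides it; move -81/35v³ to the remainder.
  leading term v²: no divisor's leading term divides it; move -99/35v² to the remainder.
  leading term v: no divisor's leading term divides it; move 319/35v to the remainder.
  leading term 1: no divisor's leading term divides it; move 58/5 to the remainder.
The remainder -81/35v³ - 99/35v² + 319/35v + 58/5 is nonzero, so it would be added as the next basis element.

S(g_1, g_3) = -1/12u - 81/35v³ - 423/140v² + 181/20v + 149/12; remainder on division = -81/35v³ - 99/35v² + 319/35v + 58/5.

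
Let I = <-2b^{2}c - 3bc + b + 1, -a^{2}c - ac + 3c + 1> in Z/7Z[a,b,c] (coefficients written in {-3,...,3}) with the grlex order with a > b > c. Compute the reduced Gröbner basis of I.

f_1 = -2b^{2}c - 3bc + b + 1, LT = b^{2}c.
f_2 = -a^{2}c - ac + 3c + 1, LT = a^{2}c.

S(f_1,f_2): lcm = a^{2}b^{2}c. S = -2a^{2}bc - ab^{2}c + 3a^{2}b + 3b^{2}c + 3a^{2} + b^{2}.
  leading term a^{2}bc: subtract (2b)·f_2 from -2a^{2}bc - ab^{2}c + 3a^{2}b + 3b^{2}c + 3a^{2} + b^{2} → -ab^{2}c + 3a^{2}b + 2abc + 3b^{2}c + 3a^{2} + b^{2} + bc - 2b
  leading term ab^{2}c: subtract (-3a)·f_1 from -ab^{2}c + 3a^{2}b + 2abc + 3b^{2}c + 3a^{2} + b^{2} + bc - 2b → 3a^{2}b + 3b^{2}c + 3a^{2} + 3ab + b^{2} + bc + 3a - 2b
  leading term a^{2}b: no divisor's leading term divides it; move 3a^{2}b to the remainder.
  leading term b^{2}c: subtract (2)·f_1 from 3b^{2}c + 3a^{2} + 3ab + b^{2} + bc + 3a - 2b → 3a^{2} + 3ab + b^{2} + 3a + 3b - 2
  leading term a^{2}: no divisor's leading term divides it; move 3a^{2} to the remainder.
  leading term ab: no divisor's leading term divides it; move 3ab to the remainder.
  leading term b^{2}: no divisor's leading term divides it; move b^{2} to the remainder.
  leading term a: no divisor's leading term divides it; move 3a to the remainder.
  leading term b: no divisor's leading term divides it; move 3b to the remainder.
  leading term 1: no divisor's leading term divides it; move -2 to the remainder.
  remainder 3a^{2}b + 3a^{2} + 3ab + b^{2} + 3a + 3b - 2 ≠ 0; add g_3 = 3a^{2}b + 3a^{2} + 3ab + b^{2} + 3a + 3b - 2 to the basis.

The other S-polynomials (S(f_1,g_3), S(f_2,g_3)) all reduce to 0 modulo the current basis, so we have a Gröbner basis.

G = {a^{2}b + a^{2} + ab - 2b^{2} + a + b - 3, a^{2}c + ac - 3c - 1, b^{2}c - 2bc + 3b + 3}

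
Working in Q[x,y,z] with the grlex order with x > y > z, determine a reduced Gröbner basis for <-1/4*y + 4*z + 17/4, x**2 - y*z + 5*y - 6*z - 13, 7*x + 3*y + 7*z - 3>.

f_1 = -1/4*y + 4*z + 17/4, LT = y.
f_2 = x**2 - y*z + 5*y - 6*z - 13, LT = x**2.
f_3 = 7*x + 3*y + 7*z - 3, LT = x.

S(f_2,f_3): lcm = x**2. S = -3/7*x*y - x*z - y*z + 3/7*x + 5*y - 6*z - 13.
  leading term x*y: subtract (12/7*x)·f_1 from -3/7*x*y - x*z - y*z + 3/7*x + 5*y - 6*z - 13 → -55/7*x*z - y*z - 48/7*x + 5*y - 6*z - 13
  leading term x*z: subtract (-55/49*z)·f_3 from -55/7*x*z - y*z - 48/7*x + 5*y - 6*z - 13 → 116/49*y*z + 55/7*z**2 - 48/7*x + 5*y - 459/49*z - 13
  leading term y*z: subtract (-464/49*z)·f_1 from 116/49*y*z + 55/7*z**2 - 48/7*x + 5*y - 459/49*z - 13 → 2241/49*z**2 - 48/7*x + 5*y + 1513/49*z - 13
  leading term z**2: no divisor's leading term divides it; move 2241/49*z**2 to the remainder.
  leading term x: subtract (-48/49)·f_3 from -48/7*x + 5*y + 1513/49*z - 13 → 389/49*y + 1849/49*z - 781/49
  leading term y: subtract (-1556/49)·f_1 from 389/49*y + 1849/49*z - 781/49 → 8073/49*z + 5832/49
  leading term z: no divisor's leading term divides it; move 8073/49*z to the remainder.
  leading term 1: no divisor's leading term divides it; move 5832/49 to the remainder.
  remainder 2241/49*z**2 + 8073/49*z + 5832/49 ≠ 0; add g_4 = 2241/49*z**2 + 8073/49*z + 5832/49 to the basis.

The other S-polynomials (S(f_1,f_2), S(f_1,f_3), S(f_1,g_4), S(f_2,g_4), S(f_3,g_4)) all reduce to 0 modulo the current basis, so we have a Gröbner basis.
Inter-reduce: drop elements whose leading term is divisible by another's, tail-reduce, and make monic.

G = {z**2 + 299/83*z + 216/83, x + 55/7*z + 48/7, y - 16*z - 17}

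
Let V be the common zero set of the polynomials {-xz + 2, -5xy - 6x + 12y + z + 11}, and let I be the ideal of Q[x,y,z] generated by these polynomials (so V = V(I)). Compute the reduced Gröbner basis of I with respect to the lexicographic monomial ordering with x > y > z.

f_1 = -xz + 2, LT = xz.
f_2 = -5xy - 6x + 12y + z + 11, LT = xy.

S(f_1,f_2): lcm = xyz. S = -6/5xz + 12/5yz - 2y + 1/5z^2 + 11/5z.
  reduce S modulo (f_1, f_2):
  remainder 12/5yz - 2y + 1/5z^2 + 11/5z - 12/5 ≠ 0; add g_3 = 12/5yz - 2y + 1/5z^2 + 11/5z - 12/5 to the basis.

The other S-polynomials (S(f_1,g_3), S(f_2,g_3)) all reduce to 0 modulo the current basis, so we have a Gröbner basis.

G = {xy + 6/5x - 12/5y - 1/5z - 11/5, xz - 2, yz - 5/6y + 1/12z^2 + 11/12z - 1}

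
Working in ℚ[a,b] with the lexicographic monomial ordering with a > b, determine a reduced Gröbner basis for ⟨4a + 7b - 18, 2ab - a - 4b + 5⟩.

G = {a + 7/4b - 9/2, b² - 27/14b - 1/7}

f_1 = 4a + 7b - 18, LT = a.
f_2 = 2ab - a - 4b + 5, LT = ab.

S(f_1,f_2): lcm = ab. S = ½a + 7/4b² - 5/2b - 5/2.
  leading term a: subtract (⅛)·f_1 from ½a + 7/4b² - 5/2b - 5/2 → 7/4b² - 27/8b - ¼
  leading term b²: no divisor's leading term divides it; move 7/4b² to the remainder.
  leading term b: no divisor's leading term divides it; move -27/8b to the remainder.
  leading term 1: no divisor's leading term divides it; move -¼ to the remainder.
  remainder 7/4b² - 27/8b - ¼ ≠ 0; add g_3 = 7/4b² - 27/8b - ¼ to the basis.

The other S-polynomials (S(f_1,g_3), S(f_2,g_3)) all reduce to 0 modulo the current basis, so we have a Gröbner basis.
Inter-reduce: drop elements whose leading term is divisible by another's, tail-reduce, and make monic.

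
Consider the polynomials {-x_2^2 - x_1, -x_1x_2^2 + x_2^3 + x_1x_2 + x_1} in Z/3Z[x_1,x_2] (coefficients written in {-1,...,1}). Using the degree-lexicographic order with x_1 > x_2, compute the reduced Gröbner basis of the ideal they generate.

f_1 = -x_2^2 - x_1, LT = x_2^2.
f_2 = -x_1x_2^2 + x_2^3 + x_1x_2 + x_1, LT = x_1x_2^2.

S(f_1,f_2): lcm = x_1x_2^2. S = x_2^3 + x_1^2 + x_1x_2 + x_1.
  leading term x_2^3: subtract (-x_2)·f_1 from x_2^3 + x_1^2 + x_1x_2 + x_1 → x_1^2 + x_1
  leading term x_1^2: no divisor's leading term divides it; move x_1^2 to the remainder.
  leading term x_1: no divisor's leading term divides it; move x_1 to the remainder.
  remainder x_1^2 + x_1 ≠ 0; add g_3 = x_1^2 + x_1 to the basis.

The other S-polynomials (S(f_1,g_3), S(f_2,g_3)) all reduce to 0 modulo the current basis, so we have a Gröbner basis.
Inter-reduce: drop elements whose leading term is divisible by another's, tail-reduce, and make monic.

G = {x_1^2 + x_1, x_2^2 + x_1}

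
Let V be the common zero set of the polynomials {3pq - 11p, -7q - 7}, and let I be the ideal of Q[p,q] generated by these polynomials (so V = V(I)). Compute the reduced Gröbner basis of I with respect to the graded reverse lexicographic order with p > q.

G = {p, q + 1}

This is the nonlinear analogue of row-reducing a linear system.

f_1 = 3pq - 11p, LT = pq.
f_2 = -7q - 7, LT = q.

S(f_1,f_2): lcm = pq. S = -\tfrac{14}{3}p.
  reduce S modulo (f_1, f_2):
  remainder -\tfrac{14}{3}p ≠ 0; add g_3 = -\tfrac{14}{3}p to the basis.

The other S-polynomials (S(f_1,g_3), S(f_2,g_3)) all reduce to 0 modulo the current basis, so we have a Gröbner basis.
Inter-reduce: drop elements whose leading term is divisible by another's, tail-reduce, and make monic.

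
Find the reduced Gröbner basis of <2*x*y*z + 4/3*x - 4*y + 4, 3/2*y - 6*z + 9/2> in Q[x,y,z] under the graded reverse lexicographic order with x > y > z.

f_1 = 2*x*y*z + 4/3*x - 4*y + 4, LT = x*y*z.
f_2 = 3/2*y - 6*z + 9/2, LT = y.

S(f_1,f_2): lcm = x*y*z. S = 4*x*z**2 - 3*x*z + 2/3*x - 2*y + 2.
  leading term x*z**2: no divisor's leading term divides it; move 4*x*z**2 to the remainder.
  leading term x*z: no divisor's leading term divides it; move -3*x*z to the remainder.
  leading term x: no divisor's leading term divides it; move 2/3*x to the remainder.
  leading term y: subtract (-4/3)·f_2 from -2*y + 2 → -8*z + 8
  leading term z: no divisor's leading term divides it; move -8*z to the remainder.
  leading term 1: no divisor's leading term divides it; move 8 to the remainder.
  remainder 4*x*z**2 - 3*x*z + 2/3*x - 8*z + 8 ≠ 0; add g_3 = 4*x*z**2 - 3*x*z + 2/3*x - 8*z + 8 to the basis.

The other S-polynomials (S(f_1,g_3), S(f_2,g_3)) all reduce to 0 modulo the current basis, so we have a Gröbner basis.
Inter-reduce: drop elements whose leading term is divisible by another's, tail-reduce, and make monic.

G = {x*z**2 - 3/4*x*z + 1/6*x - 2*z + 2, y - 4*z + 3}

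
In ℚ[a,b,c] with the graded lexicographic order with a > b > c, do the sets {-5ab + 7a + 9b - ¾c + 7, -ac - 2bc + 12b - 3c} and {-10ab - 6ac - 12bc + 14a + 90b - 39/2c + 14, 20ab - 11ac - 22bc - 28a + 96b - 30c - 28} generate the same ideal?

Equality of ideals is decidable: compute both reduced Gröbner bases (unique for the ordering) and check whether they agree.
Buchberger on the first generating set:
f_1 = -5ab + 7a + 9b - ¾c + 7, LT = ab.
f_2 = -ac - 2bc + 12b - 3c, LT = ac.

S(f_1,f_2): lcm = abc. S = -2b²c - 7/5ac + 12b² - 24/5bc + 3/20c² - 7/5c.
  leading term b²c: no divisor's leading term divides it; move -2b²c to the remainder.
  leading term ac: subtract (7/5)·f_2 from -7/5ac + 12b² - 24/5bc + 3/20c² - 7/5c → 12b² - 2bc + 3/20c² - 84/5b + 14/5c
  leading term b²: no divisor's leading term divides it; move 12b² to the remainder.
  leading term bc: no divisor's leading term divides it; move -2bc to the remainder.
  leading term c²: no divisor's leading term divides it; move 3/20c² to the remainder.
  leading term b: no divisor's leading term divides it; move -84/5b to the remainder.
  leading term c: no divisor's leading term divides it; move 14/5c to the remainder.
  remainder -2b²c + 12b² - 2bc + 3/20c² - 84/5b + 14/5c ≠ 0; add g_3 = -2b²c + 12b² - 2bc + 3/20c² - 84/5b + 14/5c to the basis.

The other S-polynomials (S(f_1,g_3), S(f_2,g_3)) all reduce to 0 modulo the current basis, so we have a Gröbner basis.
Inter-reduce: drop elements whose leading term is divisible by another's, tail-reduce, and make monic.
Reduced Gröbner basis: {b²c - 6b² + bc - 3/40c² + 42/5b - 7/5c, ab - 7/5a - 9/5b + 3/20c - 7/5, ac + 2bc - 12b + 3c}.

Buchberger on the second generating set:
h_1 = -10ab - 6ac - 12bc + 14a + 90b - 39/2c + 14, LT = ab.
h_2 = 20ab - 11ac - 22bc - 28a + 96b - 30c - 28, LT = ab.

S(h_1,h_2): lcm = ab. S = 23/20ac + 23/10bc - 69/5b + 69/20c.
  leading term ac: no divisor's leading term divides it; move 23/20ac to the remainder.
  leading term bc: no divisor's leading term divides it; move 23/10bc to the remainder.
  leading term b: no divisor's leading term divides it; move -69/5b to the remainder.
  leading term c: no divisor's leading term divides it; move 69/20c to the remainder.
  remainder 23/20ac + 23/10bc - 69/5b + 69/20c ≠ 0; add k_3 = 23/20ac + 23/10bc - 69/5b + 69/20c to the basis.

S(h_1,k_3): lcm = abc. S = ⅗ac² - 2b²c + 6/5bc² - 7/5ac + 12b² - 12bc + 39/20c² - 7/5c.
  leading term ac²: subtract (12/23c)·k_3 from ⅗ac² - 2b²c + 6/5bc² - 7/5ac + 12b² - 12bc + 39/20c² - 7/5c → -2b²c - 7/5ac + 12b² - 24/5bc + 3/20c² - 7/5c
  leading term b²c: no divisor's leading term divides it; move -2b²c to the remainder.
  leading term ac: subtract (-28/23)·k_3 from -7/5ac + 12b² - 24/5bc + 3/20c² - 7/5c → 12b² - 2bc + 3/20c² - 84/5b + 14/5c
  leading term b²: no divisor's leading term divides it; move 12b² to the remainder.
  leading term bc: no divisor's leading term divides it; move -2bc to the remainder.
  leading term c²: no divisor's leading term divides it; move 3/20c² to the remainder.
  leading term b: no divisor's leading term divides it; move -84/5b to the remainder.
  leading term c: no divisor's leading term divides it; move 14/5c to the remainder.
  remainder -2b²c + 12b² - 2bc + 3/20c² - 84/5b + 14/5c ≠ 0; add k_4 = -2b²c + 12b² - 2bc + 3/20c² - 84/5b + 14/5c to the basis.

The other S-polynomials (S(h_2,k_3), S(h_1,k_4), S(h_2,k_4), S(k_3,k_4)) all reduce to 0 modulo the current basis, so we have a Gröbner basis.
Inter-reduce: drop elements whose leading term is divisible by another's, tail-reduce, and make monic.
Reduced Gröbner basis: {b²c - 6b² + bc - 3/40c² + 42/5b - 7/5c, ab - 7/5a - 9/5b + 3/20c - 7/5, ac + 2bc - 12b + 3c}.

The two bases agree; hence the ideals are identical.

Yes, the ideals are equal.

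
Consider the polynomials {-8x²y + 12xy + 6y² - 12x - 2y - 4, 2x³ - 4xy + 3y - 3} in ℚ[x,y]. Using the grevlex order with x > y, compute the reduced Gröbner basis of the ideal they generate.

G = {x³ - 2xy + 3/2y - 3/2, x²y - 3/2xy - ¾y² + 3/2x + ¼y + ½, xy² + 6/5x² - 8/5xy - 21/10y² + 11/5x + 3/2y + ⅗, y³ + 292/75x² - 32/25xy - 271/75y² + 144/25x - 4/3y + 296/75}

f_1 = -8x²y + 12xy + 6y² - 12x - 2y - 4, LT = x²y.
f_2 = 2x³ - 4xy + 3y - 3, LT = x³.

S(f_1,f_2): lcm = x³y. S = -3/2x²y + 5/4xy² + 3/2x² + ¼xy - 3/2y² + ½x + 3/2y.
  leading term x²y: subtract (3/16)·f_1 from -3/2x²y + 5/4xy² + 3/2x² + ¼xy - 3/2y² + ½x + 3/2y → 5/4xy² + 3/2x² - 2xy - 21/8y² + 11/4x + 15/8y + ¾
  leading term xy²: no divisor's leading term divides it; move 5/4xy² to the remainder.
  leading term x²: no divisor's leading term divides it; move 3/2x² to the remainder.
  leading term xy: no divisor's leading term divides it; move -2xy to the remainder.
  leading term y²: no divisor's leading term divides it; move -21/8y² to the remainder.
  leading term x: no divisor's leading term divides it; move 11/4x to the remainder.
  leading term y: no divisor's leading term divides it; move 15/8y to the remainder.
  leading term 1: no divisor's leading term divides it; move ¾ to the remainder.
  remainder 5/4xy² + 3/2x² - 2xy - 21/8y² + 11/4x + 15/8y + ¾ ≠ 0; add g_3 = 5/4xy² + 3/2x² - 2xy - 21/8y² + 11/4x + 15/8y + ¾ to the basis.

S(f_1,g_3): lcm = x²y². S = -6/5x³ + 8/5x²y + ⅗xy² - ¾y³ - 11/5x² + ¼y² - ⅗x + ½y.
  leading term x³: subtract (-⅗)·f_2 from -6/5x³ + 8/5x²y + ⅗xy² - ¾y³ - 11/5x² + ¼y² - ⅗x + ½y → 8/5x²y + ⅗xy² - ¾y³ - 11/5x² - 12/5xy + ¼y² - ⅗x + 23/10y - 9/5
  leading term x²y: subtract (-⅕)·f_1 from 8/5x²y + ⅗xy² - ¾y³ - 11/5x² - 12/5xy + ¼y² - ⅗x + 23/10y - 9/5 → ⅗xy² - ¾y³ - 11/5x² + 29/20y² - 3x + 19/10y - 13/5
  leading term xy²: subtract (12/25)·g_3 from ⅗xy² - ¾y³ - 11/5x² + 29/20y² - 3x + 19/10y - 13/5 → -¾y³ - 73/25x² + 24/25xy + 271/100y² - 108/25x + y - 74/25
  leading term y³: no divisor's leading term divides it; move -¾y³ to the remainder.
  leading term x²: no divisor's leading term divides it; move -73/25x² to the remainder.
  leading term xy: no divisor's leading term divides it; move 24/25xy to the remainder.
  leading term y²: no divisor's leading term divides it; move 271/100y² to the remainder.
  leading term x: no divisor's leading term divides it; move -108/25x to the remainder.
  leading term y: no divisor's leading term divides it; move y to the remainder.
  leading term 1: no divisor's leading term divides it; move -74/25 to the remainder.
  remainder -¾y³ - 73/25x² + 24/25xy + 271/100y² - 108/25x + y - 74/25 ≠ 0; add g_4 = -¾y³ - 73/25x² + 24/25xy + 271/100y² - 108/25x + y - 74/25 to the basis.

The other S-polynomials (S(f_2,g_3), S(f_1,g_4), S(f_2,g_4), S(g_3,g_4)) all reduce to 0 modulo the current basis, so we have a Gröbner basis.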